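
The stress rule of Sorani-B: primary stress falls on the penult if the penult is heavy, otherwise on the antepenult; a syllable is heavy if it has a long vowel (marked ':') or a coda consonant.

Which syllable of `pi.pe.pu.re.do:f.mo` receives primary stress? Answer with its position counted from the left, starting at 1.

Weights: 4 re L, 5 do:f H, 6 mo L.
The penult (syllable 5, do:f) is heavy, so it takes stress.
Primary stress: syllable 5 → pi.pe.pu.re.ˈdo:f.mo.

5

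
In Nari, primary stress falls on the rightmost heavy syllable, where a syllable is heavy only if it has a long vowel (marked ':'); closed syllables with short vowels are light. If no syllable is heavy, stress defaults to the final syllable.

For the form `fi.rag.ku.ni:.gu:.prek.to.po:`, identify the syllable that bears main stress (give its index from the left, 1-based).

Weights: 1 fi L, 2 rag L, 3 ku L, 4 ni: H, 5 gu: H, 6 prek L, 7 to L, 8 po: H.
Heavy syllables in the domain: 4, 5, 8. The rightmost is syllable 8 (po:).
Primary stress: syllable 8 → fi.rag.ku.ni:.gu:.prek.to.ˈpo:.

8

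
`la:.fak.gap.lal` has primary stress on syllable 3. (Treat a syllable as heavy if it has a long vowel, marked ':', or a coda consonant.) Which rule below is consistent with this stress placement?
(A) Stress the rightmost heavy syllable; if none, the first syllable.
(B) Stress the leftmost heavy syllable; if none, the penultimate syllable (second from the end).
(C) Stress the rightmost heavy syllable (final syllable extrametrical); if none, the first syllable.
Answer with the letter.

C

Rule A → syllable 4 (observed: 3).
Rule B → syllable 1 (observed: 3).
Rule C → syllable 3 ✓.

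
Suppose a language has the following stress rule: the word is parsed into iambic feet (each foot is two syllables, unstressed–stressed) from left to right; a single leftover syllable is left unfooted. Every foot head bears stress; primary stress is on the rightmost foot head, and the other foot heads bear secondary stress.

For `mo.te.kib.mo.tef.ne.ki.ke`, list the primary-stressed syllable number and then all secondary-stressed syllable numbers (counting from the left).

Parse left to right into iambic (σˈσ) feet: (mo.ˈte) (kib.ˈmo) (tef.ˈne) (ki.ˈke).
Foot heads (stressed positions): 2, 4, 6, 8.
End Rule Rightmost: primary stress on the rightmost head = syllable 8.
Secondary stress on 2, 4, 6: mo.ˌte.kib.ˌmo.tef.ˌne.ki.ˈke.

primary 8, secondary 2, 4, 6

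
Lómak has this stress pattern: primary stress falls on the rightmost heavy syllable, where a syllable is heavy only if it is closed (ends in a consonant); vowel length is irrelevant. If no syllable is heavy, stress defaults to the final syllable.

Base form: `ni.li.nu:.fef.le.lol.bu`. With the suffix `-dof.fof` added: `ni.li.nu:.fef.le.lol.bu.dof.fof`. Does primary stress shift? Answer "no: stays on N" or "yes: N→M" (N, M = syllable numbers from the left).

yes: 6→9

Base `ni.li.nu:.fef.le.lol.bu` (7 syllables):
  Weights: 1 ni L, 2 li L, 3 nu: L, 4 fef H, 5 le L, 6 lol H, 7 bu L.
  Heavy syllables in the domain: 4, 6. The rightmost is syllable 6 (lol).
  → primary stress on syllable 6.
Suffixed `ni.li.nu:.fef.le.lol.bu.dof.fof` (9 syllables):
  Weights: 1 ni L, 2 li L, 3 nu: L, 4 fef H, 5 le L, 6 lol H, 7 bu L, 8 dof H, 9 fof H.
  Heavy syllables in the domain: 4, 6, 8, 9. The rightmost is syllable 9 (fof).
  → primary stress on syllable 9.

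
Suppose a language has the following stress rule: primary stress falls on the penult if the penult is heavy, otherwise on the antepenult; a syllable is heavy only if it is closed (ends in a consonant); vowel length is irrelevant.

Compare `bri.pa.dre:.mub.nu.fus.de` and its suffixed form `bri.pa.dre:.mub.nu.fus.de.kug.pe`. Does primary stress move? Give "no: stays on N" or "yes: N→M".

yes: 6→8

Base `bri.pa.dre:.mub.nu.fus.de` (7 syllables):
  Weights: 5 nu L, 6 fus H, 7 de L.
  The penult (syllable 6, fus) is heavy, so it takes stress.
  → primary stress on syllable 6.
Suffixed `bri.pa.dre:.mub.nu.fus.de.kug.pe` (9 syllables):
  Weights: 7 de L, 8 kug H, 9 pe L.
  The penult (syllable 8, kug) is heavy, so it takes stress.
  → primary stress on syllable 8.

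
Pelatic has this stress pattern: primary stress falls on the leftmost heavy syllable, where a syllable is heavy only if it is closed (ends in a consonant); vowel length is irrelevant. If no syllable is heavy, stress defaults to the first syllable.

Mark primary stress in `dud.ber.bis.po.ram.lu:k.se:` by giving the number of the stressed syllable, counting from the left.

1

Weights: 1 dud H, 2 ber H, 3 bis H, 4 po L, 5 ram H, 6 lu:k H, 7 se: L.
Heavy syllables in the domain: 1, 2, 3, 5, 6. The leftmost is syllable 1 (dud).
Primary stress: syllable 1 → ˈdud.ber.bis.po.ram.lu:k.se:.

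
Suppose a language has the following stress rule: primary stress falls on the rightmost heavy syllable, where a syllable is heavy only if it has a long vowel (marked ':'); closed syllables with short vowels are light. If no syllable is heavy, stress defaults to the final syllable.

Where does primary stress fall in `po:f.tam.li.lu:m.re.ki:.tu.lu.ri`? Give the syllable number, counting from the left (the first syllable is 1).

Weights: 1 po:f H, 2 tam L, 3 li L, 4 lu:m H, 5 re L, 6 ki: H, 7 tu L, 8 lu L, 9 ri L.
Heavy syllables in the domain: 1, 4, 6. The rightmost is syllable 6 (ki:).
Primary stress: syllable 6 → po:f.tam.li.lu:m.re.ˈki:.tu.lu.ri.

6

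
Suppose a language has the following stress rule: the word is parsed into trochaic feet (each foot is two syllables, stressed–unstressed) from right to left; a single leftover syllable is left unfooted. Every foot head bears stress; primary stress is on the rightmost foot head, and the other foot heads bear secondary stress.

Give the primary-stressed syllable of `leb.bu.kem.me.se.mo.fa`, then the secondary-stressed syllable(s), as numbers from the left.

Parse right to left into trochaic (ˈσσ) feet: leb (ˈbu.kem) (ˈme.se) (ˈmo.fa). Syllable 1 is left unfooted.
Foot heads (stressed positions): 2, 4, 6.
End Rule Rightmost: primary stress on the rightmost head = syllable 6.
Secondary stress on 2, 4: leb.ˌbu.kem.ˌme.se.ˈmo.fa.

primary 6, secondary 2, 4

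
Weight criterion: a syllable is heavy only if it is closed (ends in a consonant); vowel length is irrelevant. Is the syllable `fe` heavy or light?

`fe`: short vowel, open (no coda). Open (no coda) → light.

light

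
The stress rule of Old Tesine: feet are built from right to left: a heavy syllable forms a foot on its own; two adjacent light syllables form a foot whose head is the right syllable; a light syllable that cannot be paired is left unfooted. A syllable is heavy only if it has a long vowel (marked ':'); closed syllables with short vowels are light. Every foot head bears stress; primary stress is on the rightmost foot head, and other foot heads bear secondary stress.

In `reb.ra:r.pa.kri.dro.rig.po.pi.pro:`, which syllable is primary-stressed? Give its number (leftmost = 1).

Weights: 1 reb L, 2 ra:r H, 3 pa L, 4 kri L, 5 dro L, 6 rig L, 7 po L, 8 pi L, 9 pro: H.
Parse right to left (heavy = foot alone; LL = one foot; stranded L unfooted): reb (ˈra:r) (pa.ˈkri) (dro.ˈrig) (po.ˈpi) (ˈpro:).
Foot heads: 2, 4, 6, 8, 9.
Primary stress on the rightmost head = syllable 9.
Primary stress: syllable 9 → reb.ra:r.pa.kri.dro.rig.po.pi.ˈpro:.

9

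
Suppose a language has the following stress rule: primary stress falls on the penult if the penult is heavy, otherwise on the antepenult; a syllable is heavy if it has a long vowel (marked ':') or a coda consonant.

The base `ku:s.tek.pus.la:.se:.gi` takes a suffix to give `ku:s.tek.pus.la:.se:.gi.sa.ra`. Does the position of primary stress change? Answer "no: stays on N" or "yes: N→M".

yes: 5→6

Base `ku:s.tek.pus.la:.se:.gi` (6 syllables):
  Weights: 4 la: H, 5 se: H, 6 gi L.
  The penult (syllable 5, se:) is heavy, so it takes stress.
  → primary stress on syllable 5.
Suffixed `ku:s.tek.pus.la:.se:.gi.sa.ra` (8 syllables):
  Weights: 6 gi L, 7 sa L, 8 ra L.
  The penult (syllable 7, sa) is light, so stress falls on the antepenult (syllable 6, gi).
  → primary stress on syllable 6.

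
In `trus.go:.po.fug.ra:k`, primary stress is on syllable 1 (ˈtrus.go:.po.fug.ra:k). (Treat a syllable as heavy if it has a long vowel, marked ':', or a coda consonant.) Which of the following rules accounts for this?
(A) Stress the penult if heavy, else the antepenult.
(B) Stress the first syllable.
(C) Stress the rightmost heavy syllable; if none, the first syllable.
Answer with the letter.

B

Rule A → syllable 4 (observed: 1).
Rule B → syllable 1 ✓.
Rule C → syllable 5 (observed: 1).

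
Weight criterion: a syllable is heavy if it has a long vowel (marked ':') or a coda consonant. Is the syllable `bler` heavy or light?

heavy

`bler`: short vowel, closed (coda /r/). Closed → heavy.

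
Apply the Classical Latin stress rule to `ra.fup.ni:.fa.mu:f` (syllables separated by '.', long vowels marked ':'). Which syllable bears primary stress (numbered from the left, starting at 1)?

Classical Latin: stress the penult if heavy (long vowel or closed), else the antepenult.
Weights: 3 ni: H, 4 fa L, 5 mu:f H.
The penult (syllable 4, fa) is light, so stress falls on the antepenult (syllable 3, ni:).
Stress on syllable 3: ra.fup.ˈni:.fa.mu:f.

3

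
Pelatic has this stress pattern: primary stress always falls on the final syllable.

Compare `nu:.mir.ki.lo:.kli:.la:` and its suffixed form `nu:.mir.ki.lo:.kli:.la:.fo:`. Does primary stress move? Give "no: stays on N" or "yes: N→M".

yes: 6→7

Base `nu:.mir.ki.lo:.kli:.la:` (6 syllables):
  The word has 6 syllables; the final syllable is syllable 6 (la:).
  → primary stress on syllable 6.
Suffixed `nu:.mir.ki.lo:.kli:.la:.fo:` (7 syllables):
  The word has 7 syllables; the final syllable is syllable 7 (fo:).
  → primary stress on syllable 7.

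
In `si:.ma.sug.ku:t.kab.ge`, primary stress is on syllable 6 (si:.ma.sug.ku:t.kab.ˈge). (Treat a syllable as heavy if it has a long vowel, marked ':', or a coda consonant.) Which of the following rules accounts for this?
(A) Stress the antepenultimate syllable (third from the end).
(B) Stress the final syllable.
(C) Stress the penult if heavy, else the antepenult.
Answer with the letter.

B

Rule A → syllable 4 (observed: 6).
Rule B → syllable 6 ✓.
Rule C → syllable 5 (observed: 6).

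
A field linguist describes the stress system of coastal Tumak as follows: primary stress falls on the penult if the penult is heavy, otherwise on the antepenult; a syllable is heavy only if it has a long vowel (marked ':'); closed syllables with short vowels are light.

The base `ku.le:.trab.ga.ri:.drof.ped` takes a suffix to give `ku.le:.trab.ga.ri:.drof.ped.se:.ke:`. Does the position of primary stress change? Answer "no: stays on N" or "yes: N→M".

yes: 5→8

Base `ku.le:.trab.ga.ri:.drof.ped` (7 syllables):
  Weights: 5 ri: H, 6 drof L, 7 ped L.
  The penult (syllable 6, drof) is light, so stress falls on the antepenult (syllable 5, ri:).
  → primary stress on syllable 5.
Suffixed `ku.le:.trab.ga.ri:.drof.ped.se:.ke:` (9 syllables):
  Weights: 7 ped L, 8 se: H, 9 ke: H.
  The penult (syllable 8, se:) is heavy, so it takes stress.
  → primary stress on syllable 8.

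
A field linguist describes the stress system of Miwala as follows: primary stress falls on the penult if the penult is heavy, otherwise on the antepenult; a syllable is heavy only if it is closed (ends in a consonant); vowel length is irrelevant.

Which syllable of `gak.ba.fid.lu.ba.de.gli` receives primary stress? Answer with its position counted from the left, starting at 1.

5

Weights: 5 ba L, 6 de L, 7 gli L.
The penult (syllable 6, de) is light, so stress falls on the antepenult (syllable 5, ba).
Primary stress: syllable 5 → gak.ba.fid.lu.ˈba.de.gli.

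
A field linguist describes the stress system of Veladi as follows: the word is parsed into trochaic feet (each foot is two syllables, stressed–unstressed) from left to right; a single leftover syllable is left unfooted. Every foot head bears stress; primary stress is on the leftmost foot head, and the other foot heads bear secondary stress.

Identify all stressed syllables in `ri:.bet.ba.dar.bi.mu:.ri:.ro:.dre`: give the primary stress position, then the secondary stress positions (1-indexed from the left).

primary 1, secondary 3, 5, 7

Parse left to right into trochaic (ˈσσ) feet: (ˈri:.bet) (ˈba.dar) (ˈbi.mu:) (ˈri:.ro:) dre. Syllable 9 is left unfooted.
Foot heads (stressed positions): 1, 3, 5, 7.
End Rule Leftmost: primary stress on the leftmost head = syllable 1.
Secondary stress on 3, 5, 7: ˈri:.bet.ˌba.dar.ˌbi.mu:.ˌri:.ro:.dre.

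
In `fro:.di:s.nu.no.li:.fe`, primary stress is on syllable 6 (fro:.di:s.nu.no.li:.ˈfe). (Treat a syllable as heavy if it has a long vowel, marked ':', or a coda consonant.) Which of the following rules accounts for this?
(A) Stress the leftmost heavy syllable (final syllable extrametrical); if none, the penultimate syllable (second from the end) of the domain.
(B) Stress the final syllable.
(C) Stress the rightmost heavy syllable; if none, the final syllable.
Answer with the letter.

B

Rule A → syllable 1 (observed: 6).
Rule B → syllable 6 ✓.
Rule C → syllable 5 (observed: 6).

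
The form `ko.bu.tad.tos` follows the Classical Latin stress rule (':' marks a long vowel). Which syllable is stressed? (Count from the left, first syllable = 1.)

Classical Latin: stress the penult if heavy (long vowel or closed), else the antepenult.
Weights: 2 bu L, 3 tad H, 4 tos H.
The penult (syllable 3, tad) is heavy, so it takes stress.
Stress on syllable 3: ko.bu.ˈtad.tos.

3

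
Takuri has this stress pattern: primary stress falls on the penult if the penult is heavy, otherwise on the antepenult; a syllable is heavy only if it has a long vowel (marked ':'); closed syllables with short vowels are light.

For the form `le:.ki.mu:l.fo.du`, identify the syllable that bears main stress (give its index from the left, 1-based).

Weights: 3 mu:l H, 4 fo L, 5 du L.
The penult (syllable 4, fo) is light, so stress falls on the antepenult (syllable 3, mu:l).
Primary stress: syllable 3 → le:.ki.ˈmu:l.fo.du.

3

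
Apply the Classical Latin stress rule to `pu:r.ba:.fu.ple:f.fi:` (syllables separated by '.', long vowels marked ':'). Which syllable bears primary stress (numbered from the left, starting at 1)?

4

Classical Latin: stress the penult if heavy (long vowel or closed), else the antepenult.
Weights: 3 fu L, 4 ple:f H, 5 fi: H.
The penult (syllable 4, ple:f) is heavy, so it takes stress.
Stress on syllable 4: pu:r.ba:.fu.ˈple:f.fi:.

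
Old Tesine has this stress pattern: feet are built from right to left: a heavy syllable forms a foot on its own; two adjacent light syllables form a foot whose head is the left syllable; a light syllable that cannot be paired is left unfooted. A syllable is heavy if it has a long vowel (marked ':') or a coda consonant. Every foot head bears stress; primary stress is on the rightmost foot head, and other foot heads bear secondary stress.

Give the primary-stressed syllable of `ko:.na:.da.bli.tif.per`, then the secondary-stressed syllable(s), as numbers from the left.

Weights: 1 ko: H, 2 na: H, 3 da L, 4 bli L, 5 tif H, 6 per H.
Parse right to left (heavy = foot alone; LL = one foot; stranded L unfooted): (ˈko:) (ˈna:) (ˈda.bli) (ˈtif) (ˈper).
Foot heads: 1, 2, 3, 5, 6.
Primary stress on the rightmost head = syllable 6.
Secondary stress on 1, 2, 3, 5: ˌko:.ˌna:.ˌda.bli.ˌtif.ˈper.

primary 6, secondary 1, 2, 3, 5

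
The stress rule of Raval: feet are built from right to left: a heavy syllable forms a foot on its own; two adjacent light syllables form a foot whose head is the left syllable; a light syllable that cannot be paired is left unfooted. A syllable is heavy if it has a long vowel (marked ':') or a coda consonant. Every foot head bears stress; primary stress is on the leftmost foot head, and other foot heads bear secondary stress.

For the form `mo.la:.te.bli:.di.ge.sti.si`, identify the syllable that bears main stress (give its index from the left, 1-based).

2

Weights: 1 mo L, 2 la: H, 3 te L, 4 bli: H, 5 di L, 6 ge L, 7 sti L, 8 si L.
Parse right to left (heavy = foot alone; LL = one foot; stranded L unfooted): mo (ˈla:) te (ˈbli:) (ˈdi.ge) (ˈsti.si).
Foot heads: 2, 4, 5, 7.
Primary stress on the leftmost head = syllable 2.
Primary stress: syllable 2 → mo.ˈla:.te.bli:.di.ge.sti.si.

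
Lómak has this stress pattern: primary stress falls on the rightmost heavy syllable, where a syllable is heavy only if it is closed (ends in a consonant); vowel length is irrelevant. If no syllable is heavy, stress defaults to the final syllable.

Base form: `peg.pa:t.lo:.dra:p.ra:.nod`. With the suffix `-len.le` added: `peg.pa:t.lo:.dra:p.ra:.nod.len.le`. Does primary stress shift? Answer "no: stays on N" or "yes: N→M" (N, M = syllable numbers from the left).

Base `peg.pa:t.lo:.dra:p.ra:.nod` (6 syllables):
  Weights: 1 peg H, 2 pa:t H, 3 lo: L, 4 dra:p H, 5 ra: L, 6 nod H.
  Heavy syllables in the domain: 1, 2, 4, 6. The rightmost is syllable 6 (nod).
  → primary stress on syllable 6.
Suffixed `peg.pa:t.lo:.dra:p.ra:.nod.len.le` (8 syllables):
  Weights: 1 peg H, 2 pa:t H, 3 lo: L, 4 dra:p H, 5 ra: L, 6 nod H, 7 len H, 8 le L.
  Heavy syllables in the domain: 1, 2, 4, 6, 7. The rightmost is syllable 7 (len).
  → primary stress on syllable 7.

yes: 6→7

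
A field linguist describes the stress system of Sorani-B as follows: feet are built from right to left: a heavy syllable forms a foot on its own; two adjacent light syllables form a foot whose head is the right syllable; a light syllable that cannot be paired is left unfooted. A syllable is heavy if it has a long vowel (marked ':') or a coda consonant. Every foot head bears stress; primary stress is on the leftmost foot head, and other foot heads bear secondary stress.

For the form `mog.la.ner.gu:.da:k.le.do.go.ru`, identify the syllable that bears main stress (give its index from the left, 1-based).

Weights: 1 mog H, 2 la L, 3 ner H, 4 gu: H, 5 da:k H, 6 le L, 7 do L, 8 go L, 9 ru L.
Parse right to left (heavy = foot alone; LL = one foot; stranded L unfooted): (ˈmog) la (ˈner) (ˈgu:) (ˈda:k) (le.ˈdo) (go.ˈru).
Foot heads: 1, 3, 4, 5, 7, 9.
Primary stress on the leftmost head = syllable 1.
Primary stress: syllable 1 → ˈmog.la.ner.gu:.da:k.le.do.go.ru.

1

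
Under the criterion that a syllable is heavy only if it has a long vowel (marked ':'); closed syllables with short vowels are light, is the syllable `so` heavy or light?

`so`: short vowel, open (no coda). Short vowel → light.

light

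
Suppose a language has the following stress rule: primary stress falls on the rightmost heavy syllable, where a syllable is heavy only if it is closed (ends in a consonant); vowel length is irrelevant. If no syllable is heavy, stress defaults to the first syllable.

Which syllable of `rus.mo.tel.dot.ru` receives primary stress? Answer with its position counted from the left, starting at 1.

Weights: 1 rus H, 2 mo L, 3 tel H, 4 dot H, 5 ru L.
Heavy syllables in the domain: 1, 3, 4. The rightmost is syllable 4 (dot).
Primary stress: syllable 4 → rus.mo.tel.ˈdot.ru.

4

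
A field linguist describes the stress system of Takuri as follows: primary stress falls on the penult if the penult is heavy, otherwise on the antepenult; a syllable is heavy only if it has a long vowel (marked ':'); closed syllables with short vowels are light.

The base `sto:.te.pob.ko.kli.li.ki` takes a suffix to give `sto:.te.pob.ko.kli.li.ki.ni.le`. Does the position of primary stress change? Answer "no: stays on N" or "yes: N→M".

yes: 5→7

Base `sto:.te.pob.ko.kli.li.ki` (7 syllables):
  Weights: 5 kli L, 6 li L, 7 ki L.
  The penult (syllable 6, li) is light, so stress falls on the antepenult (syllable 5, kli).
  → primary stress on syllable 5.
Suffixed `sto:.te.pob.ko.kli.li.ki.ni.le` (9 syllables):
  Weights: 7 ki L, 8 ni L, 9 le L.
  The penult (syllable 8, ni) is light, so stress falls on the antepenult (syllable 7, ki).
  → primary stress on syllable 7.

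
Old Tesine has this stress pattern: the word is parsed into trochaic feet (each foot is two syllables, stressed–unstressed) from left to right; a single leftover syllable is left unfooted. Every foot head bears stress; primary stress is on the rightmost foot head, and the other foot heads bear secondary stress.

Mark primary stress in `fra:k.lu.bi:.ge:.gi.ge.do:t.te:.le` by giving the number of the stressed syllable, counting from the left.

7

Parse left to right into trochaic (ˈσσ) feet: (ˈfra:k.lu) (ˈbi:.ge:) (ˈgi.ge) (ˈdo:t.te:) le. Syllable 9 is left unfooted.
Foot heads (stressed positions): 1, 3, 5, 7.
End Rule Rightmost: primary stress on the rightmost head = syllable 7.
Primary stress: syllable 7 → fra:k.lu.bi:.ge:.gi.ge.ˈdo:t.te:.le.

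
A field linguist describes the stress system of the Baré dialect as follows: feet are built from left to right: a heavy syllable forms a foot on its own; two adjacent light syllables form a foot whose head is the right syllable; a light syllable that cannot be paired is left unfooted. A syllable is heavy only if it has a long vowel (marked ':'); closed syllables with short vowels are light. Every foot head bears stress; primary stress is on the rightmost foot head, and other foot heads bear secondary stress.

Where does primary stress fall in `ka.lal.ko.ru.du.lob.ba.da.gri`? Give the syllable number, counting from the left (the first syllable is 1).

Weights: 1 ka L, 2 lal L, 3 ko L, 4 ru L, 5 du L, 6 lob L, 7 ba L, 8 da L, 9 gri L.
Parse left to right (heavy = foot alone; LL = one foot; stranded L unfooted): (ka.ˈlal) (ko.ˈru) (du.ˈlob) (ba.ˈda) gri.
Foot heads: 2, 4, 6, 8.
Primary stress on the rightmost head = syllable 8.
Primary stress: syllable 8 → ka.lal.ko.ru.du.lob.ba.ˈda.gri.

8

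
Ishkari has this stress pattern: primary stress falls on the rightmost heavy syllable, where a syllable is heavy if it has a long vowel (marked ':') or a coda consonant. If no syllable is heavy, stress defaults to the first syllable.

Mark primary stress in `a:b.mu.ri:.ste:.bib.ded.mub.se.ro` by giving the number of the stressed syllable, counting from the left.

Weights: 1 a:b H, 2 mu L, 3 ri: H, 4 ste: H, 5 bib H, 6 ded H, 7 mub H, 8 se L, 9 ro L.
Heavy syllables in the domain: 1, 3, 4, 5, 6, 7. The rightmost is syllable 7 (mub).
Primary stress: syllable 7 → a:b.mu.ri:.ste:.bib.ded.ˈmub.se.ro.

7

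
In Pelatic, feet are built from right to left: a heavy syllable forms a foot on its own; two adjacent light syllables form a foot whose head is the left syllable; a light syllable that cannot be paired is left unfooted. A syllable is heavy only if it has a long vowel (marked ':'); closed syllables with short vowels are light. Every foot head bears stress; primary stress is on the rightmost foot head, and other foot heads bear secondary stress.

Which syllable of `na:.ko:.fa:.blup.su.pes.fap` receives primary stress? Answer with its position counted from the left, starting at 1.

Weights: 1 na: H, 2 ko: H, 3 fa: H, 4 blup L, 5 su L, 6 pes L, 7 fap L.
Parse right to left (heavy = foot alone; LL = one foot; stranded L unfooted): (ˈna:) (ˈko:) (ˈfa:) (ˈblup.su) (ˈpes.fap).
Foot heads: 1, 2, 3, 4, 6.
Primary stress on the rightmost head = syllable 6.
Primary stress: syllable 6 → na:.ko:.fa:.blup.su.ˈpes.fap.

6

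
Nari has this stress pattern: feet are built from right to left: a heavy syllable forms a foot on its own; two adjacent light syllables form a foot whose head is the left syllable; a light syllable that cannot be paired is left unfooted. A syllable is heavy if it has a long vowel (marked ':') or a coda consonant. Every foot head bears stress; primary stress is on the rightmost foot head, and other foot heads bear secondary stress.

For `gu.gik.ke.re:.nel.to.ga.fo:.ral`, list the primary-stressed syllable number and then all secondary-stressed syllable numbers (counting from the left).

Weights: 1 gu L, 2 gik H, 3 ke L, 4 re: H, 5 nel H, 6 to L, 7 ga L, 8 fo: H, 9 ral H.
Parse right to left (heavy = foot alone; LL = one foot; stranded L unfooted): gu (ˈgik) ke (ˈre:) (ˈnel) (ˈto.ga) (ˈfo:) (ˈral).
Foot heads: 2, 4, 5, 6, 8, 9.
Primary stress on the rightmost head = syllable 9.
Secondary stress on 2, 4, 5, 6, 8: gu.ˌgik.ke.ˌre:.ˌnel.ˌto.ga.ˌfo:.ˈral.

primary 9, secondary 2, 4, 5, 6, 8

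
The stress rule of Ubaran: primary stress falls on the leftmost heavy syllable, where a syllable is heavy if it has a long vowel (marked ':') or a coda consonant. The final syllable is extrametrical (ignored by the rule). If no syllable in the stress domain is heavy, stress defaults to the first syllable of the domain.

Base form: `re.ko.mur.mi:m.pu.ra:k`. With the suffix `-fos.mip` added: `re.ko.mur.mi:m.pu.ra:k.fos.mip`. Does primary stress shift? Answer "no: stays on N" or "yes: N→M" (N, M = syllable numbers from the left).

Base `re.ko.mur.mi:m.pu.ra:k` (6 syllables):
  The final syllable (6, ra:k) is extrametrical; the stress domain is syllables 1–5.
  Weights: 1 re L, 2 ko L, 3 mur H, 4 mi:m H, 5 pu L.
  Heavy syllables in the domain: 3, 4. The leftmost is syllable 3 (mur).
  → primary stress on syllable 3.
Suffixed `re.ko.mur.mi:m.pu.ra:k.fos.mip` (8 syllables):
  The final syllable (8, mip) is extrametrical; the stress domain is syllables 1–7.
  Weights: 1 re L, 2 ko L, 3 mur H, 4 mi:m H, 5 pu L, 6 ra:k H, 7 fos H.
  Heavy syllables in the domain: 3, 4, 6, 7. The leftmost is syllable 3 (mur).
  → primary stress on syllable 3.

no: stays on 3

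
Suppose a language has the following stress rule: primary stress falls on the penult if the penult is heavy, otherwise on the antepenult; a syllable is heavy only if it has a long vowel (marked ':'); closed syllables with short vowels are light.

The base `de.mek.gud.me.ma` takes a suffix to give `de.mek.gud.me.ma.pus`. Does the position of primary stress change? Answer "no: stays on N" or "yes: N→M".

yes: 3→4

Base `de.mek.gud.me.ma` (5 syllables):
  Weights: 3 gud L, 4 me L, 5 ma L.
  The penult (syllable 4, me) is light, so stress falls on the antepenult (syllable 3, gud).
  → primary stress on syllable 3.
Suffixed `de.mek.gud.me.ma.pus` (6 syllables):
  Weights: 4 me L, 5 ma L, 6 pus L.
  The penult (syllable 5, ma) is light, so stress falls on the antepenult (syllable 4, me).
  → primary stress on syllable 4.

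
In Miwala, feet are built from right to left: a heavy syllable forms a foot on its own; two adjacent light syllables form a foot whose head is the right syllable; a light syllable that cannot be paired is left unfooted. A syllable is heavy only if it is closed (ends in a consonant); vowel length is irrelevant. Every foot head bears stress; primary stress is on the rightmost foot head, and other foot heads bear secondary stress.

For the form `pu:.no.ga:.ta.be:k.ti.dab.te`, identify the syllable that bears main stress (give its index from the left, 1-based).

7

Weights: 1 pu: L, 2 no L, 3 ga: L, 4 ta L, 5 be:k H, 6 ti L, 7 dab H, 8 te L.
Parse right to left (heavy = foot alone; LL = one foot; stranded L unfooted): (pu:.ˈno) (ga:.ˈta) (ˈbe:k) ti (ˈdab) te.
Foot heads: 2, 4, 5, 7.
Primary stress on the rightmost head = syllable 7.
Primary stress: syllable 7 → pu:.no.ga:.ta.be:k.ti.ˈdab.te.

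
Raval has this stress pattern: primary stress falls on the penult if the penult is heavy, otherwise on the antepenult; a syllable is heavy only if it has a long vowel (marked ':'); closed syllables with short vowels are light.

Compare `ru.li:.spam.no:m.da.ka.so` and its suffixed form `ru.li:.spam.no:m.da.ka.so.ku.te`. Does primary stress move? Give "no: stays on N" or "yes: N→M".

yes: 5→7

Base `ru.li:.spam.no:m.da.ka.so` (7 syllables):
  Weights: 5 da L, 6 ka L, 7 so L.
  The penult (syllable 6, ka) is light, so stress falls on the antepenult (syllable 5, da).
  → primary stress on syllable 5.
Suffixed `ru.li:.spam.no:m.da.ka.so.ku.te` (9 syllables):
  Weights: 7 so L, 8 ku L, 9 te L.
  The penult (syllable 8, ku) is light, so stress falls on the antepenult (syllable 7, so).
  → primary stress on syllable 7.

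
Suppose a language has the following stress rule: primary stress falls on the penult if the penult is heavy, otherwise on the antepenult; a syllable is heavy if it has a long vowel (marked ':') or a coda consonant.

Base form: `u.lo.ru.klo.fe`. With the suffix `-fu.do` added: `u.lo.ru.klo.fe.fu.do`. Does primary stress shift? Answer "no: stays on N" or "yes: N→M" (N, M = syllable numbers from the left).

yes: 3→5

Base `u.lo.ru.klo.fe` (5 syllables):
  Weights: 3 ru L, 4 klo L, 5 fe L.
  The penult (syllable 4, klo) is light, so stress falls on the antepenult (syllable 3, ru).
  → primary stress on syllable 3.
Suffixed `u.lo.ru.klo.fe.fu.do` (7 syllables):
  Weights: 5 fe L, 6 fu L, 7 do L.
  The penult (syllable 6, fu) is light, so stress falls on the antepenult (syllable 5, fe).
  → primary stress on syllable 5.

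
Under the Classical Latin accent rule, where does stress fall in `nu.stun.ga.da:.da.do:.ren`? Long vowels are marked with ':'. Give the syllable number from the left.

Classical Latin: stress the penult if heavy (long vowel or closed), else the antepenult.
Weights: 5 da L, 6 do: H, 7 ren H.
The penult (syllable 6, do:) is heavy, so it takes stress.
Stress on syllable 6: nu.stun.ga.da:.da.ˈdo:.ren.

6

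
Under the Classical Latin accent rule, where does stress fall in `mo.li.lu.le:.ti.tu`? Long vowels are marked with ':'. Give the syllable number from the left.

Classical Latin: stress the penult if heavy (long vowel or closed), else the antepenult.
Weights: 4 le: H, 5 ti L, 6 tu L.
The penult (syllable 5, ti) is light, so stress falls on the antepenult (syllable 4, le:).
Stress on syllable 4: mo.li.lu.ˈle:.ti.tu.

4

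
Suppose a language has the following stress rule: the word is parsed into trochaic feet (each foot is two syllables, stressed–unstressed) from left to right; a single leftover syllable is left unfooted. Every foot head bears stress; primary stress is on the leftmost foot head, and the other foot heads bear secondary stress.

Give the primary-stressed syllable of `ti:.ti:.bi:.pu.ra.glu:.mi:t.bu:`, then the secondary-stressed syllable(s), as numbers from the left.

primary 1, secondary 3, 5, 7

Parse left to right into trochaic (ˈσσ) feet: (ˈti:.ti:) (ˈbi:.pu) (ˈra.glu:) (ˈmi:t.bu:).
Foot heads (stressed positions): 1, 3, 5, 7.
End Rule Leftmost: primary stress on the leftmost head = syllable 1.
Secondary stress on 3, 5, 7: ˈti:.ti:.ˌbi:.pu.ˌra.glu:.ˌmi:t.bu:.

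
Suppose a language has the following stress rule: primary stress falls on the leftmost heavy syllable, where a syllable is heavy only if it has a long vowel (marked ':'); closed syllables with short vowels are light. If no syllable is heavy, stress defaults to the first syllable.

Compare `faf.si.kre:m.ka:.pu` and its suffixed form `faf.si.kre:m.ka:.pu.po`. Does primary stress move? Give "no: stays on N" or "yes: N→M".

no: stays on 3

Base `faf.si.kre:m.ka:.pu` (5 syllables):
  Weights: 1 faf L, 2 si L, 3 kre:m H, 4 ka: H, 5 pu L.
  Heavy syllables in the domain: 3, 4. The leftmost is syllable 3 (kre:m).
  → primary stress on syllable 3.
Suffixed `faf.si.kre:m.ka:.pu.po` (6 syllables):
  Weights: 1 faf L, 2 si L, 3 kre:m H, 4 ka: H, 5 pu L, 6 po L.
  Heavy syllables in the domain: 3, 4. The leftmost is syllable 3 (kre:m).
  → primary stress on syllable 3.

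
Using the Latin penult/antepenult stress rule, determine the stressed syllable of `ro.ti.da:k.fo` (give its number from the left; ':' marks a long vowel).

3

Classical Latin: stress the penult if heavy (long vowel or closed), else the antepenult.
Weights: 2 ti L, 3 da:k H, 4 fo L.
The penult (syllable 3, da:k) is heavy, so it takes stress.
Stress on syllable 3: ro.ti.ˈda:k.fo.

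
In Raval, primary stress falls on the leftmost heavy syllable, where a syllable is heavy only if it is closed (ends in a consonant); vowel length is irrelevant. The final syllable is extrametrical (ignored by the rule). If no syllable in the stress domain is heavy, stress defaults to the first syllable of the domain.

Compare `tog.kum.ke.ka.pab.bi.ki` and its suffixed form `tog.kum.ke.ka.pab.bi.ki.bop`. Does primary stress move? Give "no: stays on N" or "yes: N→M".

Base `tog.kum.ke.ka.pab.bi.ki` (7 syllables):
  The final syllable (7, ki) is extrametrical; the stress domain is syllables 1–6.
  Weights: 1 tog H, 2 kum H, 3 ke L, 4 ka L, 5 pab H, 6 bi L.
  Heavy syllables in the domain: 1, 2, 5. The leftmost is syllable 1 (tog).
  → primary stress on syllable 1.
Suffixed `tog.kum.ke.ka.pab.bi.ki.bop` (8 syllables):
  The final syllable (8, bop) is extrametrical; the stress domain is syllables 1–7.
  Weights: 1 tog H, 2 kum H, 3 ke L, 4 ka L, 5 pab H, 6 bi L, 7 ki L.
  Heavy syllables in the domain: 1, 2, 5. The leftmost is syllable 1 (tog).
  → primary stress on syllable 1.

no: stays on 1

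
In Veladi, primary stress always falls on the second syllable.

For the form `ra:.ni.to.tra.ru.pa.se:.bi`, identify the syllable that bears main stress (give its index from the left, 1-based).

The word has 8 syllables; the second syllable is syllable 2 (ni).
Primary stress: syllable 2 → ra:.ˈni.to.tra.ru.pa.se:.bi.

2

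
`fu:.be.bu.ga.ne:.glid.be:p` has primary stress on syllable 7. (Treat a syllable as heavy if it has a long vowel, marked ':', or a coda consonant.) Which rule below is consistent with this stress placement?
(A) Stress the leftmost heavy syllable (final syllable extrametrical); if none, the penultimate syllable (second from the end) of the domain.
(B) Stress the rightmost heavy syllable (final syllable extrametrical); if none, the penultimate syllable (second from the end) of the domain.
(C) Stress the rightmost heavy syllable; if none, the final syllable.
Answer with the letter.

C

Rule A → syllable 1 (observed: 7).
Rule B → syllable 6 (observed: 7).
Rule C → syllable 7 ✓.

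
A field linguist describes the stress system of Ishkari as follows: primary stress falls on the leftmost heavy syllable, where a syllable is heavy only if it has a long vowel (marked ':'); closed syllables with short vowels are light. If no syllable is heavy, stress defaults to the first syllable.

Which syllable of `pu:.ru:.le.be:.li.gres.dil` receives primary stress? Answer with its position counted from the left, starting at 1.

Weights: 1 pu: H, 2 ru: H, 3 le L, 4 be: H, 5 li L, 6 gres L, 7 dil L.
Heavy syllables in the domain: 1, 2, 4. The leftmost is syllable 1 (pu:).
Primary stress: syllable 1 → ˈpu:.ru:.le.be:.li.gres.dil.

1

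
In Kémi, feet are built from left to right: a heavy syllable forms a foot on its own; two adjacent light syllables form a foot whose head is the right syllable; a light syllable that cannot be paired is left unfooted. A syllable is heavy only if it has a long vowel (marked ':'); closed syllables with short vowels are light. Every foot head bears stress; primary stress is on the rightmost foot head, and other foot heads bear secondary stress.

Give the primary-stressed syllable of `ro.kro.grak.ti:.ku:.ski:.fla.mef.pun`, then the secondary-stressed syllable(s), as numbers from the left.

Weights: 1 ro L, 2 kro L, 3 grak L, 4 ti: H, 5 ku: H, 6 ski: H, 7 fla L, 8 mef L, 9 pun L.
Parse left to right (heavy = foot alone; LL = one foot; stranded L unfooted): (ro.ˈkro) grak (ˈti:) (ˈku:) (ˈski:) (fla.ˈmef) pun.
Foot heads: 2, 4, 5, 6, 8.
Primary stress on the rightmost head = syllable 8.
Secondary stress on 2, 4, 5, 6: ro.ˌkro.grak.ˌti:.ˌku:.ˌski:.fla.ˈmef.pun.

primary 8, secondary 2, 4, 5, 6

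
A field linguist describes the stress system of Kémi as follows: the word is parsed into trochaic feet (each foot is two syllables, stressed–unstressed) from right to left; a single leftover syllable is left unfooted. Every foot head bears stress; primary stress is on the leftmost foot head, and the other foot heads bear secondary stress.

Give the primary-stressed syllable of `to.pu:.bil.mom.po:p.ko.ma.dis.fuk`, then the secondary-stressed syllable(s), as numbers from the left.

Parse right to left into trochaic (ˈσσ) feet: to (ˈpu:.bil) (ˈmom.po:p) (ˈko.ma) (ˈdis.fuk). Syllable 1 is left unfooted.
Foot heads (stressed positions): 2, 4, 6, 8.
End Rule Leftmost: primary stress on the leftmost head = syllable 2.
Secondary stress on 4, 6, 8: to.ˈpu:.bil.ˌmom.po:p.ˌko.ma.ˌdis.fuk.

primary 2, secondary 4, 6, 8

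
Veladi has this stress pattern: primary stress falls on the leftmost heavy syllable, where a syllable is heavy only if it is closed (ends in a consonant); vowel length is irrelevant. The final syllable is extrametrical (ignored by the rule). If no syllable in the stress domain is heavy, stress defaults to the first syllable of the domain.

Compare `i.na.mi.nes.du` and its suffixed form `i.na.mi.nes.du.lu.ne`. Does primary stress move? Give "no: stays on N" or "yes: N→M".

Base `i.na.mi.nes.du` (5 syllables):
  The final syllable (5, du) is extrametrical; the stress domain is syllables 1–4.
  Weights: 1 i L, 2 na L, 3 mi L, 4 nes H.
  Heavy syllables in the domain: 4. The leftmost is syllable 4 (nes).
  → primary stress on syllable 4.
Suffixed `i.na.mi.nes.du.lu.ne` (7 syllables):
  The final syllable (7, ne) is extrametrical; the stress domain is syllables 1–6.
  Weights: 1 i L, 2 na L, 3 mi L, 4 nes H, 5 du L, 6 lu L.
  Heavy syllables in the domain: 4. The leftmost is syllable 4 (nes).
  → primary stress on syllable 4.

no: stays on 4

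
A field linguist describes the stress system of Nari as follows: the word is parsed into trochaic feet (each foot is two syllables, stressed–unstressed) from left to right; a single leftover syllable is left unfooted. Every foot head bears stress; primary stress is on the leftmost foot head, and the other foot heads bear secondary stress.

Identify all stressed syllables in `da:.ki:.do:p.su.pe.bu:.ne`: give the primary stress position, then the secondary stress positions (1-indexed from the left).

Parse left to right into trochaic (ˈσσ) feet: (ˈda:.ki:) (ˈdo:p.su) (ˈpe.bu:) ne. Syllable 7 is left unfooted.
Foot heads (stressed positions): 1, 3, 5.
End Rule Leftmost: primary stress on the leftmost head = syllable 1.
Secondary stress on 3, 5: ˈda:.ki:.ˌdo:p.su.ˌpe.bu:.ne.

primary 1, secondary 3, 5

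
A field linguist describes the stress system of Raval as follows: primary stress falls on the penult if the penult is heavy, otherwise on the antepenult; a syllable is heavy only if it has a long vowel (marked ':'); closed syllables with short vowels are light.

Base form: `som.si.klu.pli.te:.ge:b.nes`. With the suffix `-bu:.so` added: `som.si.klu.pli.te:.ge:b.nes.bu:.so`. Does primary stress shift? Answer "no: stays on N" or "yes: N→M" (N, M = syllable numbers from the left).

yes: 6→8

Base `som.si.klu.pli.te:.ge:b.nes` (7 syllables):
  Weights: 5 te: H, 6 ge:b H, 7 nes L.
  The penult (syllable 6, ge:b) is heavy, so it takes stress.
  → primary stress on syllable 6.
Suffixed `som.si.klu.pli.te:.ge:b.nes.bu:.so` (9 syllables):
  Weights: 7 nes L, 8 bu: H, 9 so L.
  The penult (syllable 8, bu:) is heavy, so it takes stress.
  → primary stress on syllable 8.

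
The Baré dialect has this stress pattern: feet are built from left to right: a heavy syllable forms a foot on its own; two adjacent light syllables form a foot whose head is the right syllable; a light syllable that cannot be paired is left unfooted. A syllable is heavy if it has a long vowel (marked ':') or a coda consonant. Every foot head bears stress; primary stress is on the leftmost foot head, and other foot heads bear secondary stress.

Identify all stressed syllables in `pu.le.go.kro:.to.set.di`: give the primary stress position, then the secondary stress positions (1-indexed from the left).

primary 2, secondary 4, 6

Weights: 1 pu L, 2 le L, 3 go L, 4 kro: H, 5 to L, 6 set H, 7 di L.
Parse left to right (heavy = foot alone; LL = one foot; stranded L unfooted): (pu.ˈle) go (ˈkro:) to (ˈset) di.
Foot heads: 2, 4, 6.
Primary stress on the leftmost head = syllable 2.
Secondary stress on 4, 6: pu.ˈle.go.ˌkro:.to.ˌset.di.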